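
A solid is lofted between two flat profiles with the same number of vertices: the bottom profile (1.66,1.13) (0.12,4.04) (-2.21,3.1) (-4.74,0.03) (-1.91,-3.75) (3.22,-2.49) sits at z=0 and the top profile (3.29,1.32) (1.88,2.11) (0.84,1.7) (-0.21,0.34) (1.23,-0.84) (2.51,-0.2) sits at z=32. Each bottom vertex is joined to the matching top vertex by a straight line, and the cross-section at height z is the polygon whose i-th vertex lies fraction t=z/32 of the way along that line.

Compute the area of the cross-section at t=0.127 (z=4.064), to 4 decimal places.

Area at t=0.127: 31.2289

Cross-section at t=0.127: each vertex is (1-t)·p0[i] + t·p1[i].
  v1: (1-0.127)·(1.66,1.13) + 0.127·(3.29,1.32) = (1.8670,1.1541)
  v2: (1-0.127)·(0.12,4.04) + 0.127·(1.88,2.11) = (0.3435,3.7949)
  v3: (1-0.127)·(-2.21,3.1) + 0.127·(0.84,1.7) = (-1.8226,2.9222)
  v4: (1-0.127)·(-4.74,0.03) + 0.127·(-0.21,0.34) = (-4.1647,0.0694)
  v5: (1-0.127)·(-1.91,-3.75) + 0.127·(1.23,-0.84) = (-1.5112,-3.3804)
  v6: (1-0.127)·(3.22,-2.49) + 0.127·(2.51,-0.2) = (3.1298,-2.1992)
Shoelace sum Σ(x_i·y_{i+1} − x_{i+1}·y_i):
  i=1: 1.8670·3.7949 − 0.3435·1.1541 = +6.6886 (running +6.6886)
  i=2: 0.3435·2.9222 − -1.8226·3.7949 = +7.9206 (running +14.6092)
  i=3: -1.8226·0.0694 − -4.1647·2.9222 = +12.0436 (running +26.6528)
  i=4: -4.1647·-3.3804 − -1.5112·0.0694 = +14.1833 (running +40.8361)
  i=5: -1.5112·-2.1992 − 3.1298·-3.3804 = +13.9036 (running +54.7397)
  i=6: 3.1298·1.1541 − 1.8670·-2.1992 = +7.7181 (running +62.4578)
Area = |Σ|/2 = |62.4578|/2 = 31.2289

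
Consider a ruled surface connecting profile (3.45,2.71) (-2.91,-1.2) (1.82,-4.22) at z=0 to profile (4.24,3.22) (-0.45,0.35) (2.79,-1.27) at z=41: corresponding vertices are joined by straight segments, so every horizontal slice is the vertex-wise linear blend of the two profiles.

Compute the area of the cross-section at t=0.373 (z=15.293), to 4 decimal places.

Area at t=0.373: 14.5160

Cross-section at t=0.373: each vertex is (1-t)·p0[i] + t·p1[i].
  v1: (1-0.373)·(3.45,2.71) + 0.373·(4.24,3.22) = (3.7447,2.9002)
  v2: (1-0.373)·(-2.91,-1.2) + 0.373·(-0.45,0.35) = (-1.9924,-0.6219)
  v3: (1-0.373)·(1.82,-4.22) + 0.373·(2.79,-1.27) = (2.1818,-3.1197)
Shoelace sum Σ(x_i·y_{i+1} − x_{i+1}·y_i):
  i=1: 3.7447·-0.6219 − -1.9924·2.9002 = +3.4499 (running +3.4499)
  i=2: -1.9924·-3.1197 − 2.1818·-0.6219 = +7.5724 (running +11.0223)
  i=3: 2.1818·2.9002 − 3.7447·-3.1197 = +18.0098 (running +29.0321)
Area = |Σ|/2 = |29.0321|/2 = 14.5160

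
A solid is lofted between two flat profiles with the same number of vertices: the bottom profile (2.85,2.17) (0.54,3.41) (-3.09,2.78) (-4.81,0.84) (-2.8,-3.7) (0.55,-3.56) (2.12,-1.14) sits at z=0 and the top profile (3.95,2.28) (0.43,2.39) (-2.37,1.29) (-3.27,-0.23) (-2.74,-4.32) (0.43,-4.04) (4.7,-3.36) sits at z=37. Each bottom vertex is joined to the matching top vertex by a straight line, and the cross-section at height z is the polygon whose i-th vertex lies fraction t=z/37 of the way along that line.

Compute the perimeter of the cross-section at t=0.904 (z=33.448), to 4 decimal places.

Cross-section at t=0.904: each vertex is (1-t)·p0[i] + t·p1[i].
  v1: (1-0.904)·(2.85,2.17) + 0.904·(3.95,2.28) = (3.8444,2.2694)
  v2: (1-0.904)·(0.54,3.41) + 0.904·(0.43,2.39) = (0.4406,2.4879)
  v3: (1-0.904)·(-3.09,2.78) + 0.904·(-2.37,1.29) = (-2.4391,1.4330)
  v4: (1-0.904)·(-4.81,0.84) + 0.904·(-3.27,-0.23) = (-3.4178,-0.1273)
  v5: (1-0.904)·(-2.8,-3.7) + 0.904·(-2.74,-4.32) = (-2.7458,-4.2605)
  v6: (1-0.904)·(0.55,-3.56) + 0.904·(0.43,-4.04) = (0.4415,-3.9939)
  v7: (1-0.904)·(2.12,-1.14) + 0.904·(4.7,-3.36) = (4.4523,-3.1469)
Perimeter = Σ |v_{i+1} − v_i|:
  edge 1→2: √(-3.4038² + 0.2185²) = 3.4108 (running 3.4108)
  edge 2→3: √(-2.8797² + -1.0549²) = 3.0668 (running 6.4777)
  edge 3→4: √(-0.9787² + -1.5603²) = 1.8419 (running 8.3195)
  edge 4→5: √(0.6721² + -4.1332²) = 4.1875 (running 12.5070)
  edge 5→6: √(3.1873² + 0.2666²) = 3.1984 (running 15.7054)
  edge 6→7: √(4.0108² + 0.8470²) = 4.0993 (running 19.8047)
  edge 7→1: √(-0.6079² + 5.4163²) = 5.4503 (running 25.2550)
Perimeter = 25.2550

Perimeter at t=0.904: 25.2550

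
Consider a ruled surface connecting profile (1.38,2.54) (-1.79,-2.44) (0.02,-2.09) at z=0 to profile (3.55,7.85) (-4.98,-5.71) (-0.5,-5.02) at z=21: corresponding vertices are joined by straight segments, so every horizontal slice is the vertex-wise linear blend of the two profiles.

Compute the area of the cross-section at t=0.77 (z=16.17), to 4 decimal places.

Area at t=0.77: 20.1641

Cross-section at t=0.77: each vertex is (1-t)·p0[i] + t·p1[i].
  v1: (1-0.77)·(1.38,2.54) + 0.77·(3.55,7.85) = (3.0509,6.6287)
  v2: (1-0.77)·(-1.79,-2.44) + 0.77·(-4.98,-5.71) = (-4.2463,-4.9579)
  v3: (1-0.77)·(0.02,-2.09) + 0.77·(-0.5,-5.02) = (-0.3804,-4.3461)
Shoelace sum Σ(x_i·y_{i+1} − x_{i+1}·y_i):
  i=1: 3.0509·-4.9579 − -4.2463·6.6287 = +13.0214 (running +13.0214)
  i=2: -4.2463·-4.3461 − -0.3804·-4.9579 = +16.5689 (running +29.5903)
  i=3: -0.3804·6.6287 − 3.0509·-4.3461 = +10.7380 (running +40.3282)
Area = |Σ|/2 = |40.3282|/2 = 20.1641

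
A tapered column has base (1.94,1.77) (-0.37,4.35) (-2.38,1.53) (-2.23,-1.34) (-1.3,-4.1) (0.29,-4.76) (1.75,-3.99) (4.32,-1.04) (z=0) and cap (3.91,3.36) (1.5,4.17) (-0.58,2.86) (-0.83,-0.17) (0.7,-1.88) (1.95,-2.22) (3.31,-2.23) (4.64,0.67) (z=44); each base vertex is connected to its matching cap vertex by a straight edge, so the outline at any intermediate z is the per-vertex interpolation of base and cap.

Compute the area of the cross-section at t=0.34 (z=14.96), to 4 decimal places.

Cross-section at t=0.34: each vertex is (1-t)·p0[i] + t·p1[i].
  v1: (1-0.34)·(1.94,1.77) + 0.34·(3.91,3.36) = (2.6098,2.3106)
  v2: (1-0.34)·(-0.37,4.35) + 0.34·(1.5,4.17) = (0.2658,4.2888)
  v3: (1-0.34)·(-2.38,1.53) + 0.34·(-0.58,2.86) = (-1.7680,1.9822)
  v4: (1-0.34)·(-2.23,-1.34) + 0.34·(-0.83,-0.17) = (-1.7540,-0.9422)
  v5: (1-0.34)·(-1.3,-4.1) + 0.34·(0.7,-1.88) = (-0.6200,-3.3452)
  v6: (1-0.34)·(0.29,-4.76) + 0.34·(1.95,-2.22) = (0.8544,-3.8964)
  v7: (1-0.34)·(1.75,-3.99) + 0.34·(3.31,-2.23) = (2.2804,-3.3916)
  v8: (1-0.34)·(4.32,-1.04) + 0.34·(4.64,0.67) = (4.4288,-0.4586)
Shoelace sum Σ(x_i·y_{i+1} − x_{i+1}·y_i):
  i=1: 2.6098·4.2888 − 0.2658·2.3106 = +10.5788 (running +10.5788)
  i=2: 0.2658·1.9822 − -1.7680·4.2888 = +8.1095 (running +18.6882)
  i=3: -1.7680·-0.9422 − -1.7540·1.9822 = +5.1426 (running +23.8308)
  i=4: -1.7540·-3.3452 − -0.6200·-0.9422 = +5.2833 (running +29.1141)
  i=5: -0.6200·-3.8964 − 0.8544·-3.3452 = +5.2739 (running +34.3880)
  i=6: 0.8544·-3.3916 − 2.2804·-3.8964 = +5.9876 (running +40.3756)
  i=7: 2.2804·-0.4586 − 4.4288·-3.3916 = +13.9749 (running +54.3505)
  i=8: 4.4288·2.3106 − 2.6098·-0.4586 = +11.4300 (running +65.7806)
Area = |Σ|/2 = |65.7806|/2 = 32.8903

Area at t=0.34: 32.8903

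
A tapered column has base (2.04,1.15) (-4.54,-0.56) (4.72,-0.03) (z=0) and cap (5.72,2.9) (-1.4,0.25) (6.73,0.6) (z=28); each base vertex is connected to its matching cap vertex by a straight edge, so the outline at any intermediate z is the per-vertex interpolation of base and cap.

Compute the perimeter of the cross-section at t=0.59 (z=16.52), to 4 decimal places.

Cross-section at t=0.59: each vertex is (1-t)·p0[i] + t·p1[i].
  v1: (1-0.59)·(2.04,1.15) + 0.59·(5.72,2.9) = (4.2112,2.1825)
  v2: (1-0.59)·(-4.54,-0.56) + 0.59·(-1.4,0.25) = (-2.6874,-0.0821)
  v3: (1-0.59)·(4.72,-0.03) + 0.59·(6.73,0.6) = (5.9059,0.3417)
Perimeter = Σ |v_{i+1} − v_i|:
  edge 1→2: √(-6.8986² + -2.2646²) = 7.2608 (running 7.2608)
  edge 2→3: √(8.5933² + 0.4238²) = 8.6037 (running 15.8645)
  edge 3→1: √(-1.6947² + 1.8408²) = 2.5021 (running 18.3666)
Perimeter = 18.3666

Perimeter at t=0.59: 18.3666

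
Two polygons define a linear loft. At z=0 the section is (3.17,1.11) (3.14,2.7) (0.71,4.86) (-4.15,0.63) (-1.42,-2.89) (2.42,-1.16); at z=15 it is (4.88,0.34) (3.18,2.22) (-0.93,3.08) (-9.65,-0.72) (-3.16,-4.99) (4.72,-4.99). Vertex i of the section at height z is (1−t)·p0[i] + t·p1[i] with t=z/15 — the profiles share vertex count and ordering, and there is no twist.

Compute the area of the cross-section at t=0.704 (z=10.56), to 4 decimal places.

Area at t=0.704: 65.6438

Cross-section at t=0.704: each vertex is (1-t)·p0[i] + t·p1[i].
  v1: (1-0.704)·(3.17,1.11) + 0.704·(4.88,0.34) = (4.3738,0.5679)
  v2: (1-0.704)·(3.14,2.7) + 0.704·(3.18,2.22) = (3.1682,2.3621)
  v3: (1-0.704)·(0.71,4.86) + 0.704·(-0.93,3.08) = (-0.4446,3.6069)
  v4: (1-0.704)·(-4.15,0.63) + 0.704·(-9.65,-0.72) = (-8.0220,-0.3204)
  v5: (1-0.704)·(-1.42,-2.89) + 0.704·(-3.16,-4.99) = (-2.6450,-4.3684)
  v6: (1-0.704)·(2.42,-1.16) + 0.704·(4.72,-4.99) = (4.0392,-3.8563)
Shoelace sum Σ(x_i·y_{i+1} − x_{i+1}·y_i):
  i=1: 4.3738·2.3621 − 3.1682·0.5679 = +8.5321 (running +8.5321)
  i=2: 3.1682·3.6069 − -0.4446·2.3621 = +12.4773 (running +21.0094)
  i=3: -0.4446·-0.3204 − -8.0220·3.6069 = +29.0768 (running +50.0862)
  i=4: -8.0220·-4.3684 − -2.6450·-0.3204 = +34.1959 (running +84.2820)
  i=5: -2.6450·-3.8563 − 4.0392·-4.3684 = +27.8447 (running +112.1267)
  i=6: 4.0392·0.5679 − 4.3738·-3.8563 = +19.1609 (running +131.2876)
Area = |Σ|/2 = |131.2876|/2 = 65.6438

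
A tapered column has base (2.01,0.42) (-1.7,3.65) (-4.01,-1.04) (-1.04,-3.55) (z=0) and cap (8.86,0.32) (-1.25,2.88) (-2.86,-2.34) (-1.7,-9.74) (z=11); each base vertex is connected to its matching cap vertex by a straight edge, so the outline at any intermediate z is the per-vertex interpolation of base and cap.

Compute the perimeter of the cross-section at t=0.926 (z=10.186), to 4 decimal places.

Cross-section at t=0.926: each vertex is (1-t)·p0[i] + t·p1[i].
  v1: (1-0.926)·(2.01,0.42) + 0.926·(8.86,0.32) = (8.3531,0.3274)
  v2: (1-0.926)·(-1.7,3.65) + 0.926·(-1.25,2.88) = (-1.2833,2.9370)
  v3: (1-0.926)·(-4.01,-1.04) + 0.926·(-2.86,-2.34) = (-2.9451,-2.2438)
  v4: (1-0.926)·(-1.04,-3.55) + 0.926·(-1.7,-9.74) = (-1.6512,-9.2819)
Perimeter = Σ |v_{i+1} − v_i|:
  edge 1→2: √(-9.6364² + 2.6096²) = 9.9835 (running 9.9835)
  edge 2→3: √(-1.6618² + -5.1808²) = 5.4408 (running 15.4243)
  edge 3→4: √(1.2939² + -7.0381²) = 7.1561 (running 22.5804)
  edge 4→1: √(10.0043² + 9.6093²) = 13.8717 (running 36.4521)
Perimeter = 36.4521

Perimeter at t=0.926: 36.4521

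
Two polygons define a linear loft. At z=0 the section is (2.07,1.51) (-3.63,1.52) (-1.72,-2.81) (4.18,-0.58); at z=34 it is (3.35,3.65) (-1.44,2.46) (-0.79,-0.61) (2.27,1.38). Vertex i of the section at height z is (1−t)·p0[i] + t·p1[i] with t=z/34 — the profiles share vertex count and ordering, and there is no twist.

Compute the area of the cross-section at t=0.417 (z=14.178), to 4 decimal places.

Area at t=0.417: 16.3960

Cross-section at t=0.417: each vertex is (1-t)·p0[i] + t·p1[i].
  v1: (1-0.417)·(2.07,1.51) + 0.417·(3.35,3.65) = (2.6038,2.4024)
  v2: (1-0.417)·(-3.63,1.52) + 0.417·(-1.44,2.46) = (-2.7168,1.9120)
  v3: (1-0.417)·(-1.72,-2.81) + 0.417·(-0.79,-0.61) = (-1.3322,-1.8926)
  v4: (1-0.417)·(4.18,-0.58) + 0.417·(2.27,1.38) = (3.3835,0.2373)
Shoelace sum Σ(x_i·y_{i+1} − x_{i+1}·y_i):
  i=1: 2.6038·1.9120 − -2.7168·2.4024 = +11.5051 (running +11.5051)
  i=2: -2.7168·-1.8926 − -1.3322·1.9120 = +7.6889 (running +19.1939)
  i=3: -1.3322·0.2373 − 3.3835·-1.8926 = +6.0875 (running +25.2814)
  i=4: 3.3835·2.4024 − 2.6038·0.2373 = +7.5106 (running +32.7920)
Area = |Σ|/2 = |32.7920|/2 = 16.3960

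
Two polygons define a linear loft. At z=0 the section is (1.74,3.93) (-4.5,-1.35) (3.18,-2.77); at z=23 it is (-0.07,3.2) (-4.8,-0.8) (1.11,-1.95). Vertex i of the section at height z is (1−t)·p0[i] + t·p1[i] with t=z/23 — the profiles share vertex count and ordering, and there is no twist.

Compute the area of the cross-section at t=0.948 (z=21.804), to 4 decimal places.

Area at t=0.948: 15.0025

Cross-section at t=0.948: each vertex is (1-t)·p0[i] + t·p1[i].
  v1: (1-0.948)·(1.74,3.93) + 0.948·(-0.07,3.2) = (0.0241,3.2380)
  v2: (1-0.948)·(-4.5,-1.35) + 0.948·(-4.8,-0.8) = (-4.7844,-0.8286)
  v3: (1-0.948)·(3.18,-2.77) + 0.948·(1.11,-1.95) = (1.2176,-1.9926)
Shoelace sum Σ(x_i·y_{i+1} − x_{i+1}·y_i):
  i=1: 0.0241·-0.8286 − -4.7844·3.2380 = +15.4717 (running +15.4717)
  i=2: -4.7844·-1.9926 − 1.2176·-0.8286 = +10.5425 (running +26.0142)
  i=3: 1.2176·3.2380 − 0.0241·-1.9926 = +3.9907 (running +30.0050)
Area = |Σ|/2 = |30.0050|/2 = 15.0025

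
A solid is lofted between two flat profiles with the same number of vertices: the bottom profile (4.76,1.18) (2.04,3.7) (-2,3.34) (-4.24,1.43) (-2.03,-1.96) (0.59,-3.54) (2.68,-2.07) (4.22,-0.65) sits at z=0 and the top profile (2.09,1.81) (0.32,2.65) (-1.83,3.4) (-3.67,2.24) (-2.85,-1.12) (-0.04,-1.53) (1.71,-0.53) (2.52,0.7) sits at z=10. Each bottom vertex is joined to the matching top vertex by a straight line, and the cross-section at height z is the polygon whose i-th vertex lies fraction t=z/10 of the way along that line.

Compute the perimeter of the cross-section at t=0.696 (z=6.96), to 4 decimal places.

Perimeter at t=0.696: 19.2320

Cross-section at t=0.696: each vertex is (1-t)·p0[i] + t·p1[i].
  v1: (1-0.696)·(4.76,1.18) + 0.696·(2.09,1.81) = (2.9017,1.6185)
  v2: (1-0.696)·(2.04,3.7) + 0.696·(0.32,2.65) = (0.8429,2.9692)
  v3: (1-0.696)·(-2,3.34) + 0.696·(-1.83,3.4) = (-1.8817,3.3818)
  v4: (1-0.696)·(-4.24,1.43) + 0.696·(-3.67,2.24) = (-3.8433,1.9938)
  v5: (1-0.696)·(-2.03,-1.96) + 0.696·(-2.85,-1.12) = (-2.6007,-1.3754)
  v6: (1-0.696)·(0.59,-3.54) + 0.696·(-0.04,-1.53) = (0.1515,-2.1410)
  v7: (1-0.696)·(2.68,-2.07) + 0.696·(1.71,-0.53) = (2.0049,-0.9982)
  v8: (1-0.696)·(4.22,-0.65) + 0.696·(2.52,0.7) = (3.0368,0.2896)
Perimeter = Σ |v_{i+1} − v_i|:
  edge 1→2: √(-2.0588² + 1.3507²) = 2.4623 (running 2.4623)
  edge 2→3: √(-2.7246² + 0.4126²) = 2.7556 (running 5.2180)
  edge 3→4: √(-1.9616² + -1.3880²) = 2.4030 (running 7.6210)
  edge 4→5: √(1.2426² + -3.3691²) = 3.5910 (running 11.2119)
  edge 5→6: √(2.7522² + -0.7657²) = 2.8568 (running 14.0687)
  edge 6→7: √(1.8534² + 1.1429²) = 2.1774 (running 16.2461)
  edge 7→8: √(1.0319² + 1.2878²) = 1.6502 (running 17.8963)
  edge 8→1: √(-0.1351² + 1.3289²) = 1.3357 (running 19.2320)
Perimeter = 19.2320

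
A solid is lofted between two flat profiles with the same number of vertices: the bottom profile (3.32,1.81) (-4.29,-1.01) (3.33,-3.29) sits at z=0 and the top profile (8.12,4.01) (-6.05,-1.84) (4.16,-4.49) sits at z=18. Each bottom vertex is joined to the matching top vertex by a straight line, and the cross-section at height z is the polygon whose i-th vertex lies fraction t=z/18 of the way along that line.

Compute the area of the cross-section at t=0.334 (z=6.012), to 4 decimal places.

Cross-section at t=0.334: each vertex is (1-t)·p0[i] + t·p1[i].
  v1: (1-0.334)·(3.32,1.81) + 0.334·(8.12,4.01) = (4.9232,2.5448)
  v2: (1-0.334)·(-4.29,-1.01) + 0.334·(-6.05,-1.84) = (-4.8778,-1.2872)
  v3: (1-0.334)·(3.33,-3.29) + 0.334·(4.16,-4.49) = (3.6072,-3.6908)
Shoelace sum Σ(x_i·y_{i+1} − x_{i+1}·y_i):
  i=1: 4.9232·-1.2872 − -4.8778·2.5448 = +6.0759 (running +6.0759)
  i=2: -4.8778·-3.6908 − 3.6072·-1.2872 = +22.6464 (running +28.7223)
  i=3: 3.6072·2.5448 − 4.9232·-3.6908 = +27.3502 (running +56.0725)
Area = |Σ|/2 = |56.0725|/2 = 28.0363

Area at t=0.334: 28.0363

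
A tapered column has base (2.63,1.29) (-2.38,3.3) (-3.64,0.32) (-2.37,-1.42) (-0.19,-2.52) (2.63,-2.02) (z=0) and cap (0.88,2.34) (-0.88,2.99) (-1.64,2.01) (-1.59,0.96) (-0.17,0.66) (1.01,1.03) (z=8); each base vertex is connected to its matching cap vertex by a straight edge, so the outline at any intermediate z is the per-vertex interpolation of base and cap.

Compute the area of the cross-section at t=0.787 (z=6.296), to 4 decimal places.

Cross-section at t=0.787: each vertex is (1-t)·p0[i] + t·p1[i].
  v1: (1-0.787)·(2.63,1.29) + 0.787·(0.88,2.34) = (1.2527,2.1163)
  v2: (1-0.787)·(-2.38,3.3) + 0.787·(-0.88,2.99) = (-1.1995,3.0560)
  v3: (1-0.787)·(-3.64,0.32) + 0.787·(-1.64,2.01) = (-2.0660,1.6500)
  v4: (1-0.787)·(-2.37,-1.42) + 0.787·(-1.59,0.96) = (-1.7561,0.4531)
  v5: (1-0.787)·(-0.19,-2.52) + 0.787·(-0.17,0.66) = (-0.1743,-0.0173)
  v6: (1-0.787)·(2.63,-2.02) + 0.787·(1.01,1.03) = (1.3551,0.3804)
Shoelace sum Σ(x_i·y_{i+1} − x_{i+1}·y_i):
  i=1: 1.2527·3.0560 − -1.1995·2.1163 = +6.3670 (running +6.3670)
  i=2: -1.1995·1.6500 − -2.0660·3.0560 = +4.3345 (running +10.7016)
  i=3: -2.0660·0.4531 − -1.7561·1.6500 = +1.9617 (running +12.6632)
  i=4: -1.7561·-0.0173 − -0.1743·0.4531 = +0.1094 (running +12.7726)
  i=5: -0.1743·0.3804 − 1.3551·-0.0173 = -0.0428 (running +12.7298)
  i=6: 1.3551·2.1163 − 1.2527·0.3804 = +2.3913 (running +15.1211)
Area = |Σ|/2 = |15.1211|/2 = 7.5606

Area at t=0.787: 7.5606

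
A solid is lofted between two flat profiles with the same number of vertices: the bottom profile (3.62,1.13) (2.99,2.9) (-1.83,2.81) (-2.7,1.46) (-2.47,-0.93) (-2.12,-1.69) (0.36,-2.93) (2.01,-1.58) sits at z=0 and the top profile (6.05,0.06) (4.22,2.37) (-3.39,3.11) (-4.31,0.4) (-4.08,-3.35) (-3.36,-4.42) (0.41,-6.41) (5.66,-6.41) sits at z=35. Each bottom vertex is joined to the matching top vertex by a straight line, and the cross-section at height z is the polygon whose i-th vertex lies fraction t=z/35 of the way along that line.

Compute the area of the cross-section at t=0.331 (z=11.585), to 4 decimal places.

Cross-section at t=0.331: each vertex is (1-t)·p0[i] + t·p1[i].
  v1: (1-0.331)·(3.62,1.13) + 0.331·(6.05,0.06) = (4.4243,0.7758)
  v2: (1-0.331)·(2.99,2.9) + 0.331·(4.22,2.37) = (3.3971,2.7246)
  v3: (1-0.331)·(-1.83,2.81) + 0.331·(-3.39,3.11) = (-2.3464,2.9093)
  v4: (1-0.331)·(-2.7,1.46) + 0.331·(-4.31,0.4) = (-3.2329,1.1091)
  v5: (1-0.331)·(-2.47,-0.93) + 0.331·(-4.08,-3.35) = (-3.0029,-1.7310)
  v6: (1-0.331)·(-2.12,-1.69) + 0.331·(-3.36,-4.42) = (-2.5304,-2.5936)
  v7: (1-0.331)·(0.36,-2.93) + 0.331·(0.41,-6.41) = (0.3765,-4.0819)
  v8: (1-0.331)·(2.01,-1.58) + 0.331·(5.66,-6.41) = (3.2182,-3.1787)
Shoelace sum Σ(x_i·y_{i+1} − x_{i+1}·y_i):
  i=1: 4.4243·2.7246 − 3.3971·0.7758 = +9.4188 (running +9.4188)
  i=2: 3.3971·2.9093 − -2.3464·2.7246 = +16.2761 (running +25.6949)
  i=3: -2.3464·1.1091 − -3.2329·2.9093 = +6.8031 (running +32.4980)
  i=4: -3.2329·-1.7310 − -3.0029·1.1091 = +8.9269 (running +41.4248)
  i=5: -3.0029·-2.5936 − -2.5304·-1.7310 = +3.4082 (running +44.8330)
  i=6: -2.5304·-4.0819 − 0.3765·-2.5936 = +11.3056 (running +56.1386)
  i=7: 0.3765·-3.1787 − 3.2182·-4.0819 = +11.9392 (running +68.0778)
  i=8: 3.2182·0.7758 − 4.4243·-3.1787 = +16.5605 (running +84.6383)
Area = |Σ|/2 = |84.6383|/2 = 42.3191

Area at t=0.331: 42.3191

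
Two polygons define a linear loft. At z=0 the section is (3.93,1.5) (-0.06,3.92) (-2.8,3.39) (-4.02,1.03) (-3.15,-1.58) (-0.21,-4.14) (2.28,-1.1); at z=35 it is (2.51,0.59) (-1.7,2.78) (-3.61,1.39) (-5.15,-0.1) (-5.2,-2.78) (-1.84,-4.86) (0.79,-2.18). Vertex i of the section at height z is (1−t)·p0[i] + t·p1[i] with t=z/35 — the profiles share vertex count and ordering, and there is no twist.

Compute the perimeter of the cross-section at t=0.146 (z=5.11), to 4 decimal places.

Cross-section at t=0.146: each vertex is (1-t)·p0[i] + t·p1[i].
  v1: (1-0.146)·(3.93,1.5) + 0.146·(2.51,0.59) = (3.7227,1.3671)
  v2: (1-0.146)·(-0.06,3.92) + 0.146·(-1.7,2.78) = (-0.2994,3.7536)
  v3: (1-0.146)·(-2.8,3.39) + 0.146·(-3.61,1.39) = (-2.9183,3.0980)
  v4: (1-0.146)·(-4.02,1.03) + 0.146·(-5.15,-0.1) = (-4.1850,0.8650)
  v5: (1-0.146)·(-3.15,-1.58) + 0.146·(-5.2,-2.78) = (-3.4493,-1.7552)
  v6: (1-0.146)·(-0.21,-4.14) + 0.146·(-1.84,-4.86) = (-0.4480,-4.2451)
  v7: (1-0.146)·(2.28,-1.1) + 0.146·(0.79,-2.18) = (2.0625,-1.2577)
Perimeter = Σ |v_{i+1} − v_i|:
  edge 1→2: √(-4.0221² + 2.3864²) = 4.6768 (running 4.6768)
  edge 2→3: √(-2.6188² + -0.6556²) = 2.6996 (running 7.3764)
  edge 3→4: √(-1.2667² + -2.2330²) = 2.5673 (running 9.9437)
  edge 4→5: √(0.7357² + -2.6202²) = 2.7215 (running 12.6652)
  edge 5→6: √(3.0013² + -2.4899²) = 3.8997 (running 16.5649)
  edge 6→7: √(2.5104² + 2.9874²) = 3.9022 (running 20.4671)
  edge 7→1: √(1.6602² + 2.6248²) = 3.1058 (running 23.5729)
Perimeter = 23.5729

Perimeter at t=0.146: 23.5729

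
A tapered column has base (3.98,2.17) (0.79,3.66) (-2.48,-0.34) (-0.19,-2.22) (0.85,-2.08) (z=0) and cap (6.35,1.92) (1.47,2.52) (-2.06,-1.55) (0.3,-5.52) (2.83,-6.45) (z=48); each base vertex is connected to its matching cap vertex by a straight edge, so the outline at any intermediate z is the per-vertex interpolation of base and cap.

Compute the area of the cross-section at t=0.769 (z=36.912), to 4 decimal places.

Cross-section at t=0.769: each vertex is (1-t)·p0[i] + t·p1[i].
  v1: (1-0.769)·(3.98,2.17) + 0.769·(6.35,1.92) = (5.8025,1.9777)
  v2: (1-0.769)·(0.79,3.66) + 0.769·(1.47,2.52) = (1.3129,2.7833)
  v3: (1-0.769)·(-2.48,-0.34) + 0.769·(-2.06,-1.55) = (-2.1570,-1.2705)
  v4: (1-0.769)·(-0.19,-2.22) + 0.769·(0.3,-5.52) = (0.1868,-4.7577)
  v5: (1-0.769)·(0.85,-2.08) + 0.769·(2.83,-6.45) = (2.3726,-5.4405)
Shoelace sum Σ(x_i·y_{i+1} − x_{i+1}·y_i):
  i=1: 5.8025·2.7833 − 1.3129·1.9777 = +13.5538 (running +13.5538)
  i=2: 1.3129·-1.2705 − -2.1570·2.7833 = +4.3357 (running +17.8895)
  i=3: -2.1570·-4.7577 − 0.1868·-1.2705 = +10.4998 (running +28.3892)
  i=4: 0.1868·-5.4405 − 2.3726·-4.7577 = +10.2719 (running +38.6611)
  i=5: 2.3726·1.9777 − 5.8025·-5.4405 = +36.2613 (running +74.9224)
Area = |Σ|/2 = |74.9224|/2 = 37.4612

Area at t=0.769: 37.4612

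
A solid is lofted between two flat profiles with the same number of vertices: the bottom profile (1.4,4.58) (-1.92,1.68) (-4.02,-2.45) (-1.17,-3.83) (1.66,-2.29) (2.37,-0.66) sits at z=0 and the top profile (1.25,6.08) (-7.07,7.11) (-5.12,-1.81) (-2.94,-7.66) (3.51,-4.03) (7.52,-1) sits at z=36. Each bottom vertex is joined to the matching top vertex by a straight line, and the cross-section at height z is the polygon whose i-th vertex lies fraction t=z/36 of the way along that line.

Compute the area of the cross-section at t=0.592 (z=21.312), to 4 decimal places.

Area at t=0.592: 80.5851

Cross-section at t=0.592: each vertex is (1-t)·p0[i] + t·p1[i].
  v1: (1-0.592)·(1.4,4.58) + 0.592·(1.25,6.08) = (1.3112,5.4680)
  v2: (1-0.592)·(-1.92,1.68) + 0.592·(-7.07,7.11) = (-4.9688,4.8946)
  v3: (1-0.592)·(-4.02,-2.45) + 0.592·(-5.12,-1.81) = (-4.6712,-2.0711)
  v4: (1-0.592)·(-1.17,-3.83) + 0.592·(-2.94,-7.66) = (-2.2178,-6.0974)
  v5: (1-0.592)·(1.66,-2.29) + 0.592·(3.51,-4.03) = (2.7552,-3.3201)
  v6: (1-0.592)·(2.37,-0.66) + 0.592·(7.52,-1) = (5.4188,-0.8613)
Shoelace sum Σ(x_i·y_{i+1} − x_{i+1}·y_i):
  i=1: 1.3112·4.8946 − -4.9688·5.4680 = +33.5871 (running +33.5871)
  i=2: -4.9688·-2.0711 − -4.6712·4.8946 = +33.1544 (running +66.7416)
  i=3: -4.6712·-6.0974 − -2.2178·-2.0711 = +23.8886 (running +90.6302)
  i=4: -2.2178·-3.3201 − 2.7552·-6.0974 = +24.1629 (running +114.7930)
  i=5: 2.7552·-0.8613 − 5.4188·-3.3201 = +15.6179 (running +130.4109)
  i=6: 5.4188·5.4680 − 1.3112·-0.8613 = +30.7593 (running +161.1702)
Area = |Σ|/2 = |161.1702|/2 = 80.5851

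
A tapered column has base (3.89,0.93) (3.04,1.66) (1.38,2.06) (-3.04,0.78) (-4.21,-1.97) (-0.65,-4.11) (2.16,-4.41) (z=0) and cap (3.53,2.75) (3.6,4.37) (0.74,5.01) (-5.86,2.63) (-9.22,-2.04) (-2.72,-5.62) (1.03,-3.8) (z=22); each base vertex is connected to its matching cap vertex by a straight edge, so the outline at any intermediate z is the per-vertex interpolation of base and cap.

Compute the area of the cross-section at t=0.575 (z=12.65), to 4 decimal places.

Cross-section at t=0.575: each vertex is (1-t)·p0[i] + t·p1[i].
  v1: (1-0.575)·(3.89,0.93) + 0.575·(3.53,2.75) = (3.6830,1.9765)
  v2: (1-0.575)·(3.04,1.66) + 0.575·(3.6,4.37) = (3.3620,3.2183)
  v3: (1-0.575)·(1.38,2.06) + 0.575·(0.74,5.01) = (1.0120,3.7562)
  v4: (1-0.575)·(-3.04,0.78) + 0.575·(-5.86,2.63) = (-4.6615,1.8438)
  v5: (1-0.575)·(-4.21,-1.97) + 0.575·(-9.22,-2.04) = (-7.0907,-2.0103)
  v6: (1-0.575)·(-0.65,-4.11) + 0.575·(-2.72,-5.62) = (-1.8403,-4.9783)
  v7: (1-0.575)·(2.16,-4.41) + 0.575·(1.03,-3.8) = (1.5103,-4.0592)
Shoelace sum Σ(x_i·y_{i+1} − x_{i+1}·y_i):
  i=1: 3.6830·3.2183 − 3.3620·1.9765 = +5.2078 (running +5.2078)
  i=2: 3.3620·3.7562 − 1.0120·3.2183 = +9.3716 (running +14.5795)
  i=3: 1.0120·1.8438 − -4.6615·3.7562 = +19.3756 (running +33.9551)
  i=4: -4.6615·-2.0103 − -7.0907·1.8438 = +22.4444 (running +56.3995)
  i=5: -7.0907·-4.9783 − -1.8403·-2.0103 = +31.6002 (running +87.9996)
  i=6: -1.8403·-4.0592 − 1.5103·-4.9783 = +14.9884 (running +102.9881)
  i=7: 1.5103·1.9765 − 3.6830·-4.0592 = +17.9352 (running +120.9233)
Area = |Σ|/2 = |120.9233|/2 = 60.4616

Area at t=0.575: 60.4616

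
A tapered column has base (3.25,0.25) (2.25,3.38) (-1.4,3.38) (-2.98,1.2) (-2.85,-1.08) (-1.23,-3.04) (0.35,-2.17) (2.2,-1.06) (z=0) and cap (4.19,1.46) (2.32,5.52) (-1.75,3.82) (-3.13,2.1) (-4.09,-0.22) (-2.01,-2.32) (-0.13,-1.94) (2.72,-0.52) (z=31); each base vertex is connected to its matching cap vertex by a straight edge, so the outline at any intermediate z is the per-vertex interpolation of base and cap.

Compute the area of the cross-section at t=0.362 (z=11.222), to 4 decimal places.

Cross-section at t=0.362: each vertex is (1-t)·p0[i] + t·p1[i].
  v1: (1-0.362)·(3.25,0.25) + 0.362·(4.19,1.46) = (3.5903,0.6880)
  v2: (1-0.362)·(2.25,3.38) + 0.362·(2.32,5.52) = (2.2753,4.1547)
  v3: (1-0.362)·(-1.4,3.38) + 0.362·(-1.75,3.82) = (-1.5267,3.5393)
  v4: (1-0.362)·(-2.98,1.2) + 0.362·(-3.13,2.1) = (-3.0343,1.5258)
  v5: (1-0.362)·(-2.85,-1.08) + 0.362·(-4.09,-0.22) = (-3.2989,-0.7687)
  v6: (1-0.362)·(-1.23,-3.04) + 0.362·(-2.01,-2.32) = (-1.5124,-2.7794)
  v7: (1-0.362)·(0.35,-2.17) + 0.362·(-0.13,-1.94) = (0.1762,-2.0867)
  v8: (1-0.362)·(2.2,-1.06) + 0.362·(2.72,-0.52) = (2.3882,-0.8645)
Shoelace sum Σ(x_i·y_{i+1} − x_{i+1}·y_i):
  i=1: 3.5903·4.1547 − 2.2753·0.6880 = +13.3510 (running +13.3510)
  i=2: 2.2753·3.5393 − -1.5267·4.1547 = +14.3960 (running +27.7470)
  i=3: -1.5267·1.5258 − -3.0343·3.5393 = +8.4098 (running +36.1568)
  i=4: -3.0343·-0.7687 − -3.2989·1.5258 = +7.3658 (running +43.5226)
  i=5: -3.2989·-2.7794 − -1.5124·-0.7687 = +8.0063 (running +51.5289)
  i=6: -1.5124·-2.0867 − 0.1762·-2.7794 = +3.6457 (running +55.1746)
  i=7: 0.1762·-0.8645 − 2.3882·-2.0867 = +4.8313 (running +60.0059)
  i=8: 2.3882·0.6880 − 3.5903·-0.8645 = +4.7470 (running +64.7529)
Area = |Σ|/2 = |64.7529|/2 = 32.3765

Area at t=0.362: 32.3765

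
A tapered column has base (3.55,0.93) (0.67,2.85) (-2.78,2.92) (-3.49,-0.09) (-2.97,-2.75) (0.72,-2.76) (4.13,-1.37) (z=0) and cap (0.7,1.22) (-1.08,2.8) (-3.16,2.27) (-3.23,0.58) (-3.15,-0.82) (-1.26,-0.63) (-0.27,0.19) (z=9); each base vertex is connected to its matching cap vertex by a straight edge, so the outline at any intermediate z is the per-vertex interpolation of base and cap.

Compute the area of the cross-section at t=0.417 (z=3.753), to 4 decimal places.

Cross-section at t=0.417: each vertex is (1-t)·p0[i] + t·p1[i].
  v1: (1-0.417)·(3.55,0.93) + 0.417·(0.7,1.22) = (2.3615,1.0509)
  v2: (1-0.417)·(0.67,2.85) + 0.417·(-1.08,2.8) = (-0.0597,2.8291)
  v3: (1-0.417)·(-2.78,2.92) + 0.417·(-3.16,2.27) = (-2.9385,2.6489)
  v4: (1-0.417)·(-3.49,-0.09) + 0.417·(-3.23,0.58) = (-3.3816,0.1894)
  v5: (1-0.417)·(-2.97,-2.75) + 0.417·(-3.15,-0.82) = (-3.0451,-1.9452)
  v6: (1-0.417)·(0.72,-2.76) + 0.417·(-1.26,-0.63) = (-0.1057,-1.8718)
  v7: (1-0.417)·(4.13,-1.37) + 0.417·(-0.27,0.19) = (2.2952,-0.7195)
Shoelace sum Σ(x_i·y_{i+1} − x_{i+1}·y_i):
  i=1: 2.3615·2.8291 − -0.0597·1.0509 = +6.7440 (running +6.7440)
  i=2: -0.0597·2.6489 − -2.9385·2.8291 = +8.1551 (running +14.8990)
  i=3: -2.9385·0.1894 − -3.3816·2.6489 = +8.4011 (running +23.3002)
  i=4: -3.3816·-1.9452 − -3.0451·0.1894 = +7.1545 (running +30.4547)
  i=5: -3.0451·-1.8718 − -0.1057·-1.9452 = +5.4942 (running +35.9489)
  i=6: -0.1057·-0.7195 − 2.2952·-1.8718 = +4.3722 (running +40.3210)
  i=7: 2.2952·1.0509 − 2.3615·-0.7195 = +4.1112 (running +44.4322)
Area = |Σ|/2 = |44.4322|/2 = 22.2161

Area at t=0.417: 22.2161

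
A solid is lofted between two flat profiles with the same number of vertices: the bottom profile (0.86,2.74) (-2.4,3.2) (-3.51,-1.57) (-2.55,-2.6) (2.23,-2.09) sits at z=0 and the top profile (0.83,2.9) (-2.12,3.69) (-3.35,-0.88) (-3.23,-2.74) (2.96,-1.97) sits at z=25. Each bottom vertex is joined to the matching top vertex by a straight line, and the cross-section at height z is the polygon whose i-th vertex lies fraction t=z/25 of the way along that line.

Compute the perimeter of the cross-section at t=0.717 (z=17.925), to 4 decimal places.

Perimeter at t=0.717: 20.6144

Cross-section at t=0.717: each vertex is (1-t)·p0[i] + t·p1[i].
  v1: (1-0.717)·(0.86,2.74) + 0.717·(0.83,2.9) = (0.8385,2.8547)
  v2: (1-0.717)·(-2.4,3.2) + 0.717·(-2.12,3.69) = (-2.1992,3.5513)
  v3: (1-0.717)·(-3.51,-1.57) + 0.717·(-3.35,-0.88) = (-3.3953,-1.0753)
  v4: (1-0.717)·(-2.55,-2.6) + 0.717·(-3.23,-2.74) = (-3.0376,-2.7004)
  v5: (1-0.717)·(2.23,-2.09) + 0.717·(2.96,-1.97) = (2.7534,-2.0040)
Perimeter = Σ |v_{i+1} − v_i|:
  edge 1→2: √(-3.0377² + 0.6966²) = 3.1166 (running 3.1166)
  edge 2→3: √(-1.1960² + -4.6266²) = 4.7787 (running 7.8953)
  edge 3→4: √(0.3577² + -1.6251²) = 1.6640 (running 9.5593)
  edge 4→5: √(5.7910² + 0.6964²) = 5.8327 (running 15.3920)
  edge 5→1: √(-1.9149² + 4.8587²) = 5.2224 (running 20.6144)
Perimeter = 20.6144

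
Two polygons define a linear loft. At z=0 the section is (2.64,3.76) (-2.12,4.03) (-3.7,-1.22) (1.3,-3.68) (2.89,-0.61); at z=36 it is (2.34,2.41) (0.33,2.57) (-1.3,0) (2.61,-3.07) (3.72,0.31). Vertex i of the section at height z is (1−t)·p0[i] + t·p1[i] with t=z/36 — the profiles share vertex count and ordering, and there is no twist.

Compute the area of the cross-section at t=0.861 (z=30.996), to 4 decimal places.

Cross-section at t=0.861: each vertex is (1-t)·p0[i] + t·p1[i].
  v1: (1-0.861)·(2.64,3.76) + 0.861·(2.34,2.41) = (2.3817,2.5977)
  v2: (1-0.861)·(-2.12,4.03) + 0.861·(0.33,2.57) = (-0.0106,2.7729)
  v3: (1-0.861)·(-3.7,-1.22) + 0.861·(-1.3,0) = (-1.6336,-0.1696)
  v4: (1-0.861)·(1.3,-3.68) + 0.861·(2.61,-3.07) = (2.4279,-3.1548)
  v5: (1-0.861)·(2.89,-0.61) + 0.861·(3.72,0.31) = (3.6046,0.1821)
Shoelace sum Σ(x_i·y_{i+1} − x_{i+1}·y_i):
  i=1: 2.3817·2.7729 − -0.0106·2.5977 = +6.6317 (running +6.6317)
  i=2: -0.0106·-0.1696 − -1.6336·2.7729 = +4.5317 (running +11.1634)
  i=3: -1.6336·-3.1548 − 2.4279·-0.1696 = +5.5654 (running +16.7288)
  i=4: 2.4279·0.1821 − 3.6046·-3.1548 = +11.8140 (running +28.5428)
  i=5: 3.6046·2.5977 − 2.3817·0.1821 = +8.9298 (running +37.4726)
Area = |Σ|/2 = |37.4726|/2 = 18.7363

Area at t=0.861: 18.7363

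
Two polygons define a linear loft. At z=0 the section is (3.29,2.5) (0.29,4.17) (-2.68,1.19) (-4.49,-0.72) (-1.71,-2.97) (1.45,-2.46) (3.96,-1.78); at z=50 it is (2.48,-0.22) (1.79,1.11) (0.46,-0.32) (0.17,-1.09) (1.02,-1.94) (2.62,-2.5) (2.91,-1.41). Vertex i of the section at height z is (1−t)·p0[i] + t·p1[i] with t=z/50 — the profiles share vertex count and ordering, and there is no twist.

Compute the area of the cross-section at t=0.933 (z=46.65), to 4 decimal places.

Area at t=0.933: 6.9571

Cross-section at t=0.933: each vertex is (1-t)·p0[i] + t·p1[i].
  v1: (1-0.933)·(3.29,2.5) + 0.933·(2.48,-0.22) = (2.5343,-0.0378)
  v2: (1-0.933)·(0.29,4.17) + 0.933·(1.79,1.11) = (1.6895,1.3150)
  v3: (1-0.933)·(-2.68,1.19) + 0.933·(0.46,-0.32) = (0.2496,-0.2188)
  v4: (1-0.933)·(-4.49,-0.72) + 0.933·(0.17,-1.09) = (-0.1422,-1.0652)
  v5: (1-0.933)·(-1.71,-2.97) + 0.933·(1.02,-1.94) = (0.8371,-2.0090)
  v6: (1-0.933)·(1.45,-2.46) + 0.933·(2.62,-2.5) = (2.5416,-2.4973)
  v7: (1-0.933)·(3.96,-1.78) + 0.933·(2.91,-1.41) = (2.9804,-1.4348)
Shoelace sum Σ(x_i·y_{i+1} − x_{i+1}·y_i):
  i=1: 2.5343·1.3150 − 1.6895·-0.0378 = +3.3964 (running +3.3964)
  i=2: 1.6895·-0.2188 − 0.2496·1.3150 = -0.6980 (running +2.6984)
  i=3: 0.2496·-1.0652 − -0.1422·-0.2188 = -0.2970 (running +2.4014)
  i=4: -0.1422·-2.0090 − 0.8371·-1.0652 = +1.1774 (running +3.5788)
  i=5: 0.8371·-2.4973 − 2.5416·-2.0090 = +3.0156 (running +6.5945)
  i=6: 2.5416·-1.4348 − 2.9804·-2.4973 = +3.7962 (running +10.3907)
  i=7: 2.9804·-0.0378 − 2.5343·-1.4348 = +3.5236 (running +13.9143)
Area = |Σ|/2 = |13.9143|/2 = 6.9571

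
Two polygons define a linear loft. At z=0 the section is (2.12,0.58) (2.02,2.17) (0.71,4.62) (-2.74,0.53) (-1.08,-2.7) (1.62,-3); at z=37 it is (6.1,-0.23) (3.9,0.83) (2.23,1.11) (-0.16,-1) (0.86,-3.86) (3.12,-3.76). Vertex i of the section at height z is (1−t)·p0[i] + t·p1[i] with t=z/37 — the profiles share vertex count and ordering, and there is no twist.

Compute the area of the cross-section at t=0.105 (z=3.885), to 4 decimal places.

Area at t=0.105: 23.1176

Cross-section at t=0.105: each vertex is (1-t)·p0[i] + t·p1[i].
  v1: (1-0.105)·(2.12,0.58) + 0.105·(6.1,-0.23) = (2.5379,0.4950)
  v2: (1-0.105)·(2.02,2.17) + 0.105·(3.9,0.83) = (2.2174,2.0293)
  v3: (1-0.105)·(0.71,4.62) + 0.105·(2.23,1.11) = (0.8696,4.2515)
  v4: (1-0.105)·(-2.74,0.53) + 0.105·(-0.16,-1) = (-2.4691,0.3694)
  v5: (1-0.105)·(-1.08,-2.7) + 0.105·(0.86,-3.86) = (-0.8763,-2.8218)
  v6: (1-0.105)·(1.62,-3) + 0.105·(3.12,-3.76) = (1.7775,-3.0798)
Shoelace sum Σ(x_i·y_{i+1} − x_{i+1}·y_i):
  i=1: 2.5379·2.0293 − 2.2174·0.4950 = +4.0527 (running +4.0527)
  i=2: 2.2174·4.2515 − 0.8696·2.0293 = +7.6625 (running +11.7151)
  i=3: 0.8696·0.3694 − -2.4691·4.2515 = +10.8184 (running +22.5336)
  i=4: -2.4691·-2.8218 − -0.8763·0.3694 = +7.2910 (running +29.8246)
  i=5: -0.8763·-3.0798 − 1.7775·-2.8218 = +7.7146 (running +37.5391)
  i=6: 1.7775·0.4950 − 2.5379·-3.0798 = +8.6960 (running +46.2351)
Area = |Σ|/2 = |46.2351|/2 = 23.1176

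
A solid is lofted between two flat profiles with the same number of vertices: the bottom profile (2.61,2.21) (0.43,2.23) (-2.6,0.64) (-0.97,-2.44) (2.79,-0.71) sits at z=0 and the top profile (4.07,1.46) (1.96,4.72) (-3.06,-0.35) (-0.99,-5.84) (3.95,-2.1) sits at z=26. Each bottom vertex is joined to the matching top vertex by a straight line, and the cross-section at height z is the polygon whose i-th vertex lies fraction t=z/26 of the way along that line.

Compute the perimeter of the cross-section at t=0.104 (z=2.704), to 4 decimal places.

Cross-section at t=0.104: each vertex is (1-t)·p0[i] + t·p1[i].
  v1: (1-0.104)·(2.61,2.21) + 0.104·(4.07,1.46) = (2.7618,2.1320)
  v2: (1-0.104)·(0.43,2.23) + 0.104·(1.96,4.72) = (0.5891,2.4890)
  v3: (1-0.104)·(-2.6,0.64) + 0.104·(-3.06,-0.35) = (-2.6478,0.5370)
  v4: (1-0.104)·(-0.97,-2.44) + 0.104·(-0.99,-5.84) = (-0.9721,-2.7936)
  v5: (1-0.104)·(2.79,-0.71) + 0.104·(3.95,-2.1) = (2.9106,-0.8546)
Perimeter = Σ |v_{i+1} − v_i|:
  edge 1→2: √(-2.1727² + 0.3570²) = 2.2018 (running 2.2018)
  edge 2→3: √(-3.2370² + -1.9519²) = 3.7799 (running 5.9818)
  edge 3→4: √(1.6758² + -3.3306²) = 3.7284 (running 9.7102)
  edge 4→5: √(3.8827² + 1.9390²) = 4.3400 (running 14.0502)
  edge 5→1: √(-0.1488² + 2.9866²) = 2.9903 (running 17.0405)
Perimeter = 17.0405

Perimeter at t=0.104: 17.0405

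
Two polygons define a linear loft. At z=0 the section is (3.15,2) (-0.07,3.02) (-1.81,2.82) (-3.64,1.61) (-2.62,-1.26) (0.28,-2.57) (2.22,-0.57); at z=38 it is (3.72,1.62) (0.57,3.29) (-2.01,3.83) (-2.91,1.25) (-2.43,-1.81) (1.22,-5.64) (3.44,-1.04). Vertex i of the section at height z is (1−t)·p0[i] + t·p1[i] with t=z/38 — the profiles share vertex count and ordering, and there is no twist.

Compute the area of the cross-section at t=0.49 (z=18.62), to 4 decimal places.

Area at t=0.49: 32.0749

Cross-section at t=0.49: each vertex is (1-t)·p0[i] + t·p1[i].
  v1: (1-0.49)·(3.15,2) + 0.49·(3.72,1.62) = (3.4293,1.8138)
  v2: (1-0.49)·(-0.07,3.02) + 0.49·(0.57,3.29) = (0.2436,3.1523)
  v3: (1-0.49)·(-1.81,2.82) + 0.49·(-2.01,3.83) = (-1.9080,3.3149)
  v4: (1-0.49)·(-3.64,1.61) + 0.49·(-2.91,1.25) = (-3.2823,1.4336)
  v5: (1-0.49)·(-2.62,-1.26) + 0.49·(-2.43,-1.81) = (-2.5269,-1.5295)
  v6: (1-0.49)·(0.28,-2.57) + 0.49·(1.22,-5.64) = (0.7406,-4.0743)
  v7: (1-0.49)·(2.22,-0.57) + 0.49·(3.44,-1.04) = (2.8178,-0.8003)
Shoelace sum Σ(x_i·y_{i+1} − x_{i+1}·y_i):
  i=1: 3.4293·3.1523 − 0.2436·1.8138 = +10.3683 (running +10.3683)
  i=2: 0.2436·3.3149 − -1.9080·3.1523 = +6.8221 (running +17.1904)
  i=3: -1.9080·1.4336 − -3.2823·3.3149 = +8.1452 (running +25.3356)
  i=4: -3.2823·-1.5295 − -2.5269·1.4336 = +8.6428 (running +33.9785)
  i=5: -2.5269·-4.0743 − 0.7406·-1.5295 = +11.4281 (running +45.4066)
  i=6: 0.7406·-0.8003 − 2.8178·-4.0743 = +10.8879 (running +56.2944)
  i=7: 2.8178·1.8138 − 3.4293·-0.8003 = +7.8554 (running +64.1498)
Area = |Σ|/2 = |64.1498|/2 = 32.0749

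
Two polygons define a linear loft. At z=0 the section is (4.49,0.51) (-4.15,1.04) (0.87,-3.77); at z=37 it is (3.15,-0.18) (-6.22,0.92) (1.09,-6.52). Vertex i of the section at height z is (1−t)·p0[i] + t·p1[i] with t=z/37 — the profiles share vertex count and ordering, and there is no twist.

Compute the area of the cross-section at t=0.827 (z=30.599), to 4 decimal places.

Area at t=0.827: 28.8220

Cross-section at t=0.827: each vertex is (1-t)·p0[i] + t·p1[i].
  v1: (1-0.827)·(4.49,0.51) + 0.827·(3.15,-0.18) = (3.3818,-0.0606)
  v2: (1-0.827)·(-4.15,1.04) + 0.827·(-6.22,0.92) = (-5.8619,0.9408)
  v3: (1-0.827)·(0.87,-3.77) + 0.827·(1.09,-6.52) = (1.0519,-6.0442)
Shoelace sum Σ(x_i·y_{i+1} − x_{i+1}·y_i):
  i=1: 3.3818·0.9408 − -5.8619·-0.0606 = +2.8261 (running +2.8261)
  i=2: -5.8619·-6.0442 − 1.0519·0.9408 = +34.4411 (running +37.2672)
  i=3: 1.0519·-0.0606 − 3.3818·-6.0442 = +20.3768 (running +57.6440)
Area = |Σ|/2 = |57.6440|/2 = 28.8220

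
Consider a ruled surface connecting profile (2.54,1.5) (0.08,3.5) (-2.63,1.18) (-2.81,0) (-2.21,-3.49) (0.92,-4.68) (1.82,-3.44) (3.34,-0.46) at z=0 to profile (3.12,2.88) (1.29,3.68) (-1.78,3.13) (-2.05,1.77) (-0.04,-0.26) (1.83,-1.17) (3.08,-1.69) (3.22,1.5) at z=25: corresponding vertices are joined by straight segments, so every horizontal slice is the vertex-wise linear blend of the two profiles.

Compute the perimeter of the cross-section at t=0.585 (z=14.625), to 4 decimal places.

Cross-section at t=0.585: each vertex is (1-t)·p0[i] + t·p1[i].
  v1: (1-0.585)·(2.54,1.5) + 0.585·(3.12,2.88) = (2.8793,2.3073)
  v2: (1-0.585)·(0.08,3.5) + 0.585·(1.29,3.68) = (0.7878,3.6053)
  v3: (1-0.585)·(-2.63,1.18) + 0.585·(-1.78,3.13) = (-2.1327,2.3207)
  v4: (1-0.585)·(-2.81,0) + 0.585·(-2.05,1.77) = (-2.3654,1.0354)
  v5: (1-0.585)·(-2.21,-3.49) + 0.585·(-0.04,-0.26) = (-0.9405,-1.6005)
  v6: (1-0.585)·(0.92,-4.68) + 0.585·(1.83,-1.17) = (1.4524,-2.6267)
  v7: (1-0.585)·(1.82,-3.44) + 0.585·(3.08,-1.69) = (2.5571,-2.4163)
  v8: (1-0.585)·(3.34,-0.46) + 0.585·(3.22,1.5) = (3.2698,0.6866)
Perimeter = Σ |v_{i+1} − v_i|:
  edge 1→2: √(-2.0915² + 1.2980²) = 2.4615 (running 2.4615)
  edge 2→3: √(-2.9206² + -1.2846²) = 3.1906 (running 5.6521)
  edge 3→4: √(-0.2327² + -1.2853²) = 1.3062 (running 6.9583)
  edge 4→5: √(1.4249² + -2.6359²) = 2.9964 (running 9.9546)
  edge 5→6: √(2.3929² + -1.0262²) = 2.6037 (running 12.5583)
  edge 6→7: √(1.1048² + 0.2104²) = 1.1246 (running 13.6829)
  edge 7→8: √(0.7127² + 3.1029²) = 3.1836 (running 16.8666)
  edge 8→1: √(-0.3905² + 1.6207²) = 1.6671 (running 18.5336)
Perimeter = 18.5336

Perimeter at t=0.585: 18.5336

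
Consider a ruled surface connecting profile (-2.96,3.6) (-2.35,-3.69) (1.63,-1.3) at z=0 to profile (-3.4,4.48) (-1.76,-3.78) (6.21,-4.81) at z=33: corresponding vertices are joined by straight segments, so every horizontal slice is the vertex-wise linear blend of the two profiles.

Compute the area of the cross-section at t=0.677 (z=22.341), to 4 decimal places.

Cross-section at t=0.677: each vertex is (1-t)·p0[i] + t·p1[i].
  v1: (1-0.677)·(-2.96,3.6) + 0.677·(-3.4,4.48) = (-3.2579,4.1958)
  v2: (1-0.677)·(-2.35,-3.69) + 0.677·(-1.76,-3.78) = (-1.9506,-3.7509)
  v3: (1-0.677)·(1.63,-1.3) + 0.677·(6.21,-4.81) = (4.7307,-3.6763)
Shoelace sum Σ(x_i·y_{i+1} − x_{i+1}·y_i):
  i=1: -3.2579·-3.7509 − -1.9506·4.1958 = +20.4042 (running +20.4042)
  i=2: -1.9506·-3.6763 − 4.7307·-3.7509 = +24.9152 (running +45.3194)
  i=3: 4.7307·4.1958 − -3.2579·-3.6763 = +7.8719 (running +53.1913)
Area = |Σ|/2 = |53.1913|/2 = 26.5956

Area at t=0.677: 26.5956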